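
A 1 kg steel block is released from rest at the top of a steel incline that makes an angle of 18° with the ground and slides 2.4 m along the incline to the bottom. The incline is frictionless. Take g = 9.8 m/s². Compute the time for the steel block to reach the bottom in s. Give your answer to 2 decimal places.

1.26 s

The weight component along the incline is mg sin 18° = 3.028 N and the normal force is N = mg cos 18° = 9.320 N.
With no friction, a = g sin 18° = 3.0284 m/s².
Starting from rest, L = ½at², so t = √(2L/a) = √(2 × 2.4 / 3.0284) = 1.2590 s.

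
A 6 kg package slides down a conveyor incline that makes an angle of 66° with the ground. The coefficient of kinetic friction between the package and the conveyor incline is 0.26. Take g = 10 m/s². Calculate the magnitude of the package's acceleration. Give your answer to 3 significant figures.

Resolving the weight along the incline: the component pulling the package down the slope is mg sin 66° = 6 × 10 × 0.9135 = 54.810 N, and the normal force is N = mg cos 66° = 6 × 10 × 0.4067 = 24.402 N.
Kinetic friction acts up the slope with magnitude f = μN = 0.26 × 24.402 = 6.345 N.
Net force along the incline is 54.810 − 6.345 = 48.465 N, so a = 48.465 / 6 = 8.0775 m/s².

8.08 m/s²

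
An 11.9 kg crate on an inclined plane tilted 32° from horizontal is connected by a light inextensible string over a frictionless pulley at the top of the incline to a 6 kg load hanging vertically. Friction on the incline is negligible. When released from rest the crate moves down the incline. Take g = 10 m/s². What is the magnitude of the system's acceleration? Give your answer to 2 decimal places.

0.17 m/s²

For the crate on the incline: the weight component along the slope is m₁g sin 32° = 11.9 × 10 × 0.5299 = 63.058 N and the normal force is N = m₁g cos 32° = 100.918 N.
Newton's second law for the crate (down-slope positive): 63.058 − T = 11.9 a. For the hanging load (upward positive): T − 6 × 10 = 6 a.
Adding the two equations eliminates T: 3.058 = 17.9 a, so a = 0.1708 m/s².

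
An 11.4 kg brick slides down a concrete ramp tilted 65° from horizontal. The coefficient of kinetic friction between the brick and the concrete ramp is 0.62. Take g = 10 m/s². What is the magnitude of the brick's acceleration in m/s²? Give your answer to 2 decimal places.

6.44 m/s²

Resolving the weight along the incline: the component pulling the brick down the slope is mg sin 65° = 11.4 × 10 × 0.9063 = 103.318 N, and the normal force is N = mg cos 65° = 11.4 × 10 × 0.4226 = 48.176 N.
Kinetic friction acts up the slope with magnitude f = μN = 0.62 × 48.176 = 29.869 N.
Net force along the incline is 103.318 − 29.869 = 73.449 N, so a = 73.449 / 11.4 = 6.4429 m/s².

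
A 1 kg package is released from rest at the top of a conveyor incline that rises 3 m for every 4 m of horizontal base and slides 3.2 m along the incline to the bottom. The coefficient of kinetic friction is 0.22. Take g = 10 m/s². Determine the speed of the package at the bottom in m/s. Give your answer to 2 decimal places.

5.21 m/s

The weight component along the incline is mg sin 36.87° = 6.000 N and the normal force is N = mg cos 36.87° = 8.000 N.
Friction up the slope is f = μN = 0.22 × 8.000 = 1.760 N, so the net downslope force is 6.000 − 1.760 = 4.240 N and a = 4.240 / 1 = 4.2400 m/s².
Starting from rest over a distance of 3.2 m, v² = 2aL = 2 × 4.2400 × 3.2 = 27.1360, so v = 5.2092 m/s.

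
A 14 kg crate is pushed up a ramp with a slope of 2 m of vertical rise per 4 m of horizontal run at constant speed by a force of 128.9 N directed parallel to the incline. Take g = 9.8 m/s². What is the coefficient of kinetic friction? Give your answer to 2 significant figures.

At constant speed ΣF = 0 along the incline. The applied 128.9 N acts up the slope; the weight component mg sin 26.57° = 61.358 N and kinetic friction μN both act down the slope.
So 128.9 = 61.358 + μ × 122.715, giving μ = (128.9 − 61.358) / 122.715 = 0.5504.

0.55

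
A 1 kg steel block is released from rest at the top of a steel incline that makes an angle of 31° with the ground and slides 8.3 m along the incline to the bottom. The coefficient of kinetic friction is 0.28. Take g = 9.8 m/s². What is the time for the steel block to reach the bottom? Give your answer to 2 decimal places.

The weight component along the incline is mg sin 31° = 5.047 N and the normal force is N = mg cos 31° = 8.400 N.
Friction up the slope is f = μN = 0.28 × 8.400 = 2.352 N, so the net downslope force is 5.047 − 2.352 = 2.695 N and a = 2.695 / 1 = 2.6950 m/s².
Starting from rest, L = ½at², so t = √(2L/a) = √(2 × 8.3 / 2.6950) = 2.4818 s.

2.48 s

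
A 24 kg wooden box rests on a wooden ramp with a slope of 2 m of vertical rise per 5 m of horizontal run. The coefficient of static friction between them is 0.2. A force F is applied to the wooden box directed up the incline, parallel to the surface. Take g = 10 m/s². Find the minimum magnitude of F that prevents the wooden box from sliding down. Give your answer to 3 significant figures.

44.6 N

The normal force is N = mg cos 21.80° = 222.834 N. With F at its minimum the wooden box is on the verge of sliding down, so static friction is at its maximum μ_s N = 0.2 × 222.834 = 44.567 N and acts up the slope.
Equilibrium along the incline: F + μ_s N = mg sin 21.80°, so F = 89.134 − 44.567 = 44.567 N.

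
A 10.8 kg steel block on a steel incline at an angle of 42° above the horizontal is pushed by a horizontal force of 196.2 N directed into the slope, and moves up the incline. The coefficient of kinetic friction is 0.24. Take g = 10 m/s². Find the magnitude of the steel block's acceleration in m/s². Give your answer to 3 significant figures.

2.11 m/s²

The horizontal push has components F cos 42° = 196.2 × 0.7431 = 145.796 N up the incline and F sin 42° = 196.2 × 0.6691 = 131.277 N pressing into the surface.
The normal force is therefore N = mg cos 42° + F sin 42° = 80.255 + 131.277 = 211.532 N, and kinetic friction down the slope is μN = 0.24 × 211.532 = 50.768 N.
Along the incline: F cos 42° − mg sin 42° − μN = ma, so 145.796 − 72.263 − 50.768 = 10.8 a, giving a = 2.1079 m/s².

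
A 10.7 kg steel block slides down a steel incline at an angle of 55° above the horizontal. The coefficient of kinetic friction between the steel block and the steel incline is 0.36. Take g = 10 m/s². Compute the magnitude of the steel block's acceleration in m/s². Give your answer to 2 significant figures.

Resolving the weight along the incline: the component pulling the steel block down the slope is mg sin 55° = 10.7 × 10 × 0.8192 = 87.654 N, and the normal force is N = mg cos 55° = 10.7 × 10 × 0.5736 = 61.375 N.
Kinetic friction acts up the slope with magnitude f = μN = 0.36 × 61.375 = 22.095 N.
Net force along the incline is 87.654 − 22.095 = 65.559 N, so a = 65.559 / 10.7 = 6.1270 m/s².

6.1 m/s²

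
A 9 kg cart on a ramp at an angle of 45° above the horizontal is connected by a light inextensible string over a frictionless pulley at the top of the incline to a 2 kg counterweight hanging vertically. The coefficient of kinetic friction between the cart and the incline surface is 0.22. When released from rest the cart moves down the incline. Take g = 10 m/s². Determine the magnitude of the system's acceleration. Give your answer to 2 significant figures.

2.7 m/s²

For the cart on the incline: the weight component along the slope is m₁g sin 45° = 9 × 10 × 0.7071 = 63.639 N and the normal force is N = m₁g cos 45° = 63.640 N.
Kinetic friction opposes the cart's motion down the incline: f = μN = 0.22 × 63.640 = 14.001 N acting up the slope.
Newton's second law for the cart (down-slope positive): 63.639 − 14.001 − T = 9 a. For the hanging counterweight (upward positive): T − 2 × 10 = 2 a.
Adding the two equations eliminates T: 29.638 = 11 a, so a = 2.6944 m/s².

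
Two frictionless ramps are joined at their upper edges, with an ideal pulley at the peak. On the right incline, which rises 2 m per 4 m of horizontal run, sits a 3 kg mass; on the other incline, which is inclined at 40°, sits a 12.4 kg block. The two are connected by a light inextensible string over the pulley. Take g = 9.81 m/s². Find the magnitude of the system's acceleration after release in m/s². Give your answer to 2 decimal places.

4.22 m/s²

Resolve each weight along its own incline: the 3 kg mass has component 3 × 9.81 × sin 26.57° = 13.161 N down its slope, and the 12.4 kg mass has 12.4 × 9.81 × sin 40° = 78.191 N down its slope.
The 12.4 kg side's 78.191 N exceeds the other side's 13.161 N, so that mass slides down and the 3 kg mass slides up. Taking that direction as positive, Newton's second law for the whole system gives 78.191 − 13.161 = (3 + 12.4) a, so a = 65.030 / 15.4 = 4.2227 m/s².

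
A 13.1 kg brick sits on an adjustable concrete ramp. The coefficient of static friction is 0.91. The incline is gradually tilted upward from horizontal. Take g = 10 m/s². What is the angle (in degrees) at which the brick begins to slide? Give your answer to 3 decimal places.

42.302°

At the threshold of sliding, static friction is at its maximum μ_s N and exactly balances the weight component along the incline: mg sin θ = μ_s mg cos θ.
Hence tan θ = μ_s = 0.91, so θ = arctan(0.91) = 42.3022°.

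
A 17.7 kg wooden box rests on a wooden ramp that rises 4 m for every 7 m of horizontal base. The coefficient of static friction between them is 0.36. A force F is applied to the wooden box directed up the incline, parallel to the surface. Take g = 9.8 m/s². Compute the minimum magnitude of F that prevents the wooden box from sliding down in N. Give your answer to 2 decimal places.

31.84 N

The normal force is N = mg cos 29.74° = 150.605 N. With F at its minimum the wooden box is on the verge of sliding down, so static friction is at its maximum μ_s N = 0.36 × 150.605 = 54.218 N and acts up the slope.
Equilibrium along the incline: F + μ_s N = mg sin 29.74°, so F = 86.060 − 54.218 = 31.842 N.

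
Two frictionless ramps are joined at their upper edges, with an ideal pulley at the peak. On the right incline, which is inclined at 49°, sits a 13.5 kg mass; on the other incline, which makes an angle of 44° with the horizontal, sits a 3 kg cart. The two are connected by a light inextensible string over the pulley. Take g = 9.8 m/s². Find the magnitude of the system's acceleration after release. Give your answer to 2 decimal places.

Resolve each weight along its own incline: the 13.5 kg mass has component 13.5 × 9.8 × sin 49° = 99.848 N down its slope, and the 3 kg mass has 3 × 9.8 × sin 44° = 20.423 N down its slope.
The 13.5 kg side's 99.848 N exceeds the other side's 20.423 N, so that mass slides down and the 3 kg mass slides up. Taking that direction as positive, Newton's second law for the whole system gives 99.848 − 20.423 = (13.5 + 3) a, so a = 79.425 / 16.5 = 4.8136 m/s².

4.81 m/s²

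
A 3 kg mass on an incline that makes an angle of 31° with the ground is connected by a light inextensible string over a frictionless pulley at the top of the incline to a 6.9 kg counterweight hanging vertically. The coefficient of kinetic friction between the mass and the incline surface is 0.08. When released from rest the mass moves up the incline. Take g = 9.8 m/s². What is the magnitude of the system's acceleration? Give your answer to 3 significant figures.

5.10 m/s²

For the mass on the incline: the weight component along the slope is m₁g sin 31° = 3 × 9.8 × 0.5150 = 15.141 N and the normal force is N = m₁g cos 31° = 25.201 N.
Kinetic friction opposes the mass's motion up the incline: f = μN = 0.08 × 25.201 = 2.016 N acting down the slope.
Newton's second law for the mass (up-slope positive): T − 15.141 − 2.016 = 3 a. For the hanging counterweight (downward positive): 6.9 × 9.8 − T = 6.9 a.
Adding the two equations eliminates T: 50.463 = 9.9 a, so a = 5.0973 m/s².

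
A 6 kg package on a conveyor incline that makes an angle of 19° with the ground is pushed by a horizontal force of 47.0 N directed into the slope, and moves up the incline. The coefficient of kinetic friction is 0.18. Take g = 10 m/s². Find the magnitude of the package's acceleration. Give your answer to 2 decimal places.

The horizontal push has components F cos 19° = 47.0 × 0.9455 = 44.438 N up the incline and F sin 19° = 47.0 × 0.3256 = 15.303 N pressing into the surface.
The normal force is therefore N = mg cos 19° + F sin 19° = 56.730 + 15.303 = 72.033 N, and kinetic friction down the slope is μN = 0.18 × 72.033 = 12.966 N.
Along the incline: F cos 19° − mg sin 19° − μN = ma, so 44.438 − 19.536 − 12.966 = 6 a, giving a = 1.9893 m/s².

1.99 m/s²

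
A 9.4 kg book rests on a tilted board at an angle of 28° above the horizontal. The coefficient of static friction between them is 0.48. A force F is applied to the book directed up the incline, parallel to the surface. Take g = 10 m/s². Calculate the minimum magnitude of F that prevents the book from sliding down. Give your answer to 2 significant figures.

The normal force is N = mg cos 28° = 82.997 N. With F at its minimum the book is on the verge of sliding down, so static friction is at its maximum μ_s N = 0.48 × 82.997 = 39.839 N and acts up the slope.
Equilibrium along the incline: F + μ_s N = mg sin 28°, so F = 44.130 − 39.839 = 4.291 N.

4.3 N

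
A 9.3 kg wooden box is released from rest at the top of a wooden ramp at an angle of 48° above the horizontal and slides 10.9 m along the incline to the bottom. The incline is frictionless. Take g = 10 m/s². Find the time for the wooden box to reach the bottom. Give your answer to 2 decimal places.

1.71 s

The weight component along the incline is mg sin 48° = 69.112 N and the normal force is N = mg cos 48° = 62.229 N.
With no friction, a = g sin 48° = 7.4314 m/s².
Starting from rest, L = ½at², so t = √(2L/a) = √(2 × 10.9 / 7.4314) = 1.7127 s.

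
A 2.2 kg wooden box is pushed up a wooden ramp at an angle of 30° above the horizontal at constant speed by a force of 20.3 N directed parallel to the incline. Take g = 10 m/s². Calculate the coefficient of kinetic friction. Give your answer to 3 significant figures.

0.488

At constant speed ΣF = 0 along the incline. The applied 20.3 N acts up the slope; the weight component mg sin 30° = 11.000 N and kinetic friction μN both act down the slope.
So 20.3 = 11.000 + μ × 19.053, giving μ = (20.3 − 11.000) / 19.053 = 0.4881.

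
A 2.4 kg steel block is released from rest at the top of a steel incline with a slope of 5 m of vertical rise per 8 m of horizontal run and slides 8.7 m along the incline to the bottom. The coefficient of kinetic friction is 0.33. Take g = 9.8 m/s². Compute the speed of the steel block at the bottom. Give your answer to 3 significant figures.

6.53 m/s

The weight component along the incline is mg sin 32.01° = 12.466 N and the normal force is N = mg cos 32.01° = 19.945 N.
Friction up the slope is f = μN = 0.33 × 19.945 = 6.582 N, so the net downslope force is 12.466 − 6.582 = 5.884 N and a = 5.884 / 2.4 = 2.4517 m/s².
Starting from rest over a distance of 8.7 m, v² = 2aL = 2 × 2.4517 × 8.7 = 42.6596, so v = 6.5314 m/s.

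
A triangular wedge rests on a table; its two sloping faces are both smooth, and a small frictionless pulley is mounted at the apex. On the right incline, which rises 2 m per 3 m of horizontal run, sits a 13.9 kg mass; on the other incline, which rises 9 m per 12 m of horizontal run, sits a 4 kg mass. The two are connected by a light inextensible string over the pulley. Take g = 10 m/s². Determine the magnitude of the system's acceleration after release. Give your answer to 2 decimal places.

Resolve each weight along its own incline: the 13.9 kg mass has component 13.9 × 10 × sin 33.69° = 77.103 N down its slope, and the 4 kg mass has 4 × 10 × sin 36.87° = 24.000 N down its slope.
The 13.9 kg side's 77.103 N exceeds the other side's 24.000 N, so that mass slides down and the 4 kg mass slides up. Taking that direction as positive, Newton's second law for the whole system gives 77.103 − 24.000 = (13.9 + 4) a, so a = 53.103 / 17.9 = 2.9666 m/s².

2.97 m/s²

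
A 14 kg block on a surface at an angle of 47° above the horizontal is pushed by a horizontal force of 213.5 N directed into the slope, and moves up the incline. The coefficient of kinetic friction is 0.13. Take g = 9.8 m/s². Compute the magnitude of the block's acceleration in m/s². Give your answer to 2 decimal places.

0.91 m/s²

The horizontal push has components F cos 47° = 213.5 × 0.6820 = 145.607 N up the incline and F sin 47° = 213.5 × 0.7314 = 156.154 N pressing into the surface.
The normal force is therefore N = mg cos 47° + F sin 47° = 93.570 + 156.154 = 249.724 N, and kinetic friction down the slope is μN = 0.13 × 249.724 = 32.464 N.
Along the incline: F cos 47° − mg sin 47° − μN = ma, so 145.607 − 100.348 − 32.464 = 14 a, giving a = 0.9139 m/s².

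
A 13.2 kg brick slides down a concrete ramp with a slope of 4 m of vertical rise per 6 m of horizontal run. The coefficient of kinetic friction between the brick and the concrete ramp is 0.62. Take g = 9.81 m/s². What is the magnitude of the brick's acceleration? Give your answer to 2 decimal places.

Resolving the weight along the incline: the component pulling the brick down the slope is mg sin 33.69° = 13.2 × 9.81 × 0.5547 = 71.829 N, and the normal force is N = mg cos 33.69° = 13.2 × 9.81 × 0.8321 = 107.750 N.
Kinetic friction acts up the slope with magnitude f = μN = 0.62 × 107.750 = 66.805 N.
Net force along the incline is 71.829 − 66.805 = 5.024 N, so a = 5.024 / 13.2 = 0.3806 m/s².

0.38 m/s²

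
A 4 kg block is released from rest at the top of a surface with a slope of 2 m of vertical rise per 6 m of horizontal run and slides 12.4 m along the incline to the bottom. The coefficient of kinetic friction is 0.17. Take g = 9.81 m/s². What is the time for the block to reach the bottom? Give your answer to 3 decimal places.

4.039 s

The weight component along the incline is mg sin 18.43° = 12.409 N and the normal force is N = mg cos 18.43° = 37.226 N.
Friction up the slope is f = μN = 0.17 × 37.226 = 6.328 N, so the net downslope force is 12.409 − 6.328 = 6.081 N and a = 6.081 / 4 = 1.5203 m/s².
Starting from rest, L = ½at², so t = √(2L/a) = √(2 × 12.4 / 1.5203) = 4.0389 s.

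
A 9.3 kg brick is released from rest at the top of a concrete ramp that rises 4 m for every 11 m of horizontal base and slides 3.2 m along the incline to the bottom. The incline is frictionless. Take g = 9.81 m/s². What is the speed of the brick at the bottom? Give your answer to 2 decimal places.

The weight component along the incline is mg sin 19.98° = 31.178 N and the normal force is N = mg cos 19.98° = 85.740 N.
With no friction, a = g sin 19.98° = 3.3525 m/s².
Starting from rest over a distance of 3.2 m, v² = 2aL = 2 × 3.3525 × 3.2 = 21.4560, so v = 4.6321 m/s.

4.63 m/s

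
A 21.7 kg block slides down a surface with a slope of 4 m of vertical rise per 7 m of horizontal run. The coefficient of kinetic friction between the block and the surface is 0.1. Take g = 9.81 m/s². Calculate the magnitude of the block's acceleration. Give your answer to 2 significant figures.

Resolving the weight along the incline: the component pulling the block down the slope is mg sin 29.74° = 21.7 × 9.81 × 0.4961 = 105.608 N, and the normal force is N = mg cos 29.74° = 21.7 × 9.81 × 0.8682 = 184.820 N.
Kinetic friction acts up the slope with magnitude f = μN = 0.1 × 184.820 = 18.482 N.
Net force along the incline is 105.608 − 18.482 = 87.126 N, so a = 87.126 / 21.7 = 4.0150 m/s².

4.0 m/s²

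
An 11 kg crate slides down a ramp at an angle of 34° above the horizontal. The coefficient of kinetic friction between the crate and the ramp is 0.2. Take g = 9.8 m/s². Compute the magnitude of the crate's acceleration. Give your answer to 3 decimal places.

3.855 m/s²

Resolving the weight along the incline: the component pulling the crate down the slope is mg sin 34° = 11 × 9.8 × 0.5592 = 60.282 N, and the normal force is N = mg cos 34° = 11 × 9.8 × 0.8290 = 89.366 N.
Kinetic friction acts up the slope with magnitude f = μN = 0.2 × 89.366 = 17.873 N.
Net force along the incline is 60.282 − 17.873 = 42.409 N, so a = 42.409 / 11 = 3.8554 m/s².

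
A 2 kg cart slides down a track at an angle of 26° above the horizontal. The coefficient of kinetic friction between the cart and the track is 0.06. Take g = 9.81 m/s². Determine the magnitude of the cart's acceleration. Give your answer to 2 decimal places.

Resolving the weight along the incline: the component pulling the cart down the slope is mg sin 26° = 2 × 9.81 × 0.4384 = 8.601 N, and the normal force is N = mg cos 26° = 2 × 9.81 × 0.8988 = 17.634 N.
Kinetic friction acts up the slope with magnitude f = μN = 0.06 × 17.634 = 1.058 N.
Net force along the incline is 8.601 − 1.058 = 7.543 N, so a = 7.543 / 2 = 3.7715 m/s².

3.77 m/s²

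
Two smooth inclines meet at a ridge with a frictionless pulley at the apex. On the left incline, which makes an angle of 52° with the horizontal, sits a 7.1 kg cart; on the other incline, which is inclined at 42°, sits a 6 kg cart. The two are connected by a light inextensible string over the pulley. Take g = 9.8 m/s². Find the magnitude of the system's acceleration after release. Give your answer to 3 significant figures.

Resolve each weight along its own incline: the 7.1 kg mass has component 7.1 × 9.8 × sin 52° = 54.830 N down its slope, and the 6 kg mass has 6 × 9.8 × sin 42° = 39.345 N down its slope.
The 7.1 kg side's 54.830 N exceeds the other side's 39.345 N, so that mass slides down and the 6 kg mass slides up. Taking that direction as positive, Newton's second law for the whole system gives 54.830 − 39.345 = (7.1 + 6) a, so a = 15.485 / 13.1 = 1.1821 m/s².

1.18 m/s²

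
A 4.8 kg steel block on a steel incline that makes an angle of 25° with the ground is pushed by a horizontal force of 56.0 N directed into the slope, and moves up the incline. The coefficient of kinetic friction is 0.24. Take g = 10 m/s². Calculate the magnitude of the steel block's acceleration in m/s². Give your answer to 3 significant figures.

2.99 m/s²

The horizontal push has components F cos 25° = 56.0 × 0.9063 = 50.753 N up the incline and F sin 25° = 56.0 × 0.4226 = 23.666 N pressing into the surface.
The normal force is therefore N = mg cos 25° + F sin 25° = 43.502 + 23.666 = 67.168 N, and kinetic friction down the slope is μN = 0.24 × 67.168 = 16.120 N.
Along the incline: F cos 25° − mg sin 25° − μN = ma, so 50.753 − 20.285 − 16.120 = 4.8 a, giving a = 2.9892 m/s².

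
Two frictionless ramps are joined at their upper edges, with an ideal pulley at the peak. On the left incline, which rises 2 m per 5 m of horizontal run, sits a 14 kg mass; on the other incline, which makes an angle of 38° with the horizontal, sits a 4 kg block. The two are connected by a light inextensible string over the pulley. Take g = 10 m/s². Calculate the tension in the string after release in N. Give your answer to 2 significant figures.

Resolve each weight along its own incline: the 14 kg mass has component 14 × 10 × sin 21.80° = 51.995 N down its slope, and the 4 kg mass has 4 × 10 × sin 38° = 24.626 N down its slope.
The 14 kg side's 51.995 N exceeds the other side's 24.626 N, so that mass slides down and the 4 kg mass slides up. Taking that direction as positive, Newton's second law for the whole system gives 51.995 − 24.626 = (14 + 4) a, so a = 27.369 / 18 = 1.5205 m/s².
For the 4 kg mass (up-slope positive): T − 24.626 = 4 × 1.5205, so T = 30.708 N.

31 N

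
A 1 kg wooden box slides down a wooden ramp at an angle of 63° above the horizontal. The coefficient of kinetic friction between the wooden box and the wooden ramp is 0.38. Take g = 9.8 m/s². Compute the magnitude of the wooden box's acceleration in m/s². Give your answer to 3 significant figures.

7.04 m/s²

Resolving the weight along the incline: the component pulling the wooden box down the slope is mg sin 63° = 1 × 9.8 × 0.8910 = 8.732 N, and the normal force is N = mg cos 63° = 1 × 9.8 × 0.4540 = 4.449 N.
Kinetic friction acts up the slope with magnitude f = μN = 0.38 × 4.449 = 1.691 N.
Net force along the incline is 8.732 − 1.691 = 7.041 N, so a = 7.041 / 1 = 7.0410 m/s².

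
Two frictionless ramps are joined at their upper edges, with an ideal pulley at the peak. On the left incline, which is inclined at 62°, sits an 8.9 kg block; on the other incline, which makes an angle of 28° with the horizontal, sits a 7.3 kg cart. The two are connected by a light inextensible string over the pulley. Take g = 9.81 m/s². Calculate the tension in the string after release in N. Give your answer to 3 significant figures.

Resolve each weight along its own incline: the 8.9 kg mass has component 8.9 × 9.81 × sin 62° = 77.089 N down its slope, and the 7.3 kg mass has 7.3 × 9.81 × sin 28° = 33.620 N down its slope.
The 8.9 kg side's 77.089 N exceeds the other side's 33.620 N, so that mass slides down and the 7.3 kg mass slides up. Taking that direction as positive, Newton's second law for the whole system gives 77.089 − 33.620 = (8.9 + 7.3) a, so a = 43.469 / 16.2 = 2.6833 m/s².
For the 7.3 kg mass (up-slope positive): T − 33.620 = 7.3 × 2.6833, so T = 53.208 N.

53.2 N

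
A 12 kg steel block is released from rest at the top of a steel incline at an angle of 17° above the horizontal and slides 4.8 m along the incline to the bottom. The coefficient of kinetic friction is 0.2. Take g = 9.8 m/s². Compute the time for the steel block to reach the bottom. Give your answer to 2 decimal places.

The weight component along the incline is mg sin 17° = 34.383 N and the normal force is N = mg cos 17° = 112.461 N.
Friction up the slope is f = μN = 0.2 × 112.461 = 22.492 N, so the net downslope force is 34.383 − 22.492 = 11.891 N and a = 11.891 / 12 = 0.9909 m/s².
Starting from rest, L = ½at², so t = √(2L/a) = √(2 × 4.8 / 0.9909) = 3.1126 s.

3.11 s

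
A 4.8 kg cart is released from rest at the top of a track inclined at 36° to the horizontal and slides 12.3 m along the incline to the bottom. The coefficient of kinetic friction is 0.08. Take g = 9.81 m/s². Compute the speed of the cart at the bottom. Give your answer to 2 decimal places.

The weight component along the incline is mg sin 36° = 27.678 N and the normal force is N = mg cos 36° = 38.095 N.
Friction up the slope is f = μN = 0.08 × 38.095 = 3.048 N, so the net downslope force is 27.678 − 3.048 = 24.630 N and a = 24.630 / 4.8 = 5.1312 m/s².
Starting from rest over a distance of 12.3 m, v² = 2aL = 2 × 5.1312 × 12.3 = 126.2275, so v = 11.2351 m/s.

11.24 m/s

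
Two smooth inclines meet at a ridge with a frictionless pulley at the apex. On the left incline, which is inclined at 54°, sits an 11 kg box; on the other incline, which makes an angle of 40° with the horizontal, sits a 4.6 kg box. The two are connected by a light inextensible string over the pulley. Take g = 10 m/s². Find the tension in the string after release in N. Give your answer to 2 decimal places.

47.09 N

Resolve each weight along its own incline: the 11 kg mass has component 11 × 10 × sin 54° = 88.992 N down its slope, and the 4.6 kg mass has 4.6 × 10 × sin 40° = 29.568 N down its slope.
The 11 kg side's 88.992 N exceeds the other side's 29.568 N, so that mass slides down and the 4.6 kg mass slides up. Taking that direction as positive, Newton's second law for the whole system gives 88.992 − 29.568 = (11 + 4.6) a, so a = 59.424 / 15.6 = 3.8092 m/s².
For the 4.6 kg mass (up-slope positive): T − 29.568 = 4.6 × 3.8092, so T = 47.090 N.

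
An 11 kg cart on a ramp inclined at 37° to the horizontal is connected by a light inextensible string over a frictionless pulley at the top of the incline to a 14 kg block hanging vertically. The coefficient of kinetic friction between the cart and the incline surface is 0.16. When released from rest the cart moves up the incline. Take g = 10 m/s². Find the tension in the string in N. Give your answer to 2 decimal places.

106.54 N

For the cart on the incline: the weight component along the slope is m₁g sin 37° = 11 × 10 × 0.6018 = 66.198 N and the normal force is N = m₁g cos 37° = 87.850 N.
Kinetic friction opposes the cart's motion up the incline: f = μN = 0.16 × 87.850 = 14.056 N acting down the slope.
Newton's second law for the cart (up-slope positive): T − 66.198 − 14.056 = 11 a. For the hanging block (downward positive): 14 × 10 − T = 14 a.
Adding the two equations eliminates T: 59.746 = 25 a, so a = 2.3898 m/s².
Then from the hanging block's equation, T = 14 × (10 − 2.3898) = 106.543 N.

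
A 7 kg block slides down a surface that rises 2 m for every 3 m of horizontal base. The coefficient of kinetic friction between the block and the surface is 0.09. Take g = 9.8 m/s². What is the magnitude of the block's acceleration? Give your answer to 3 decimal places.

4.702 m/s²

Resolving the weight along the incline: the component pulling the block down the slope is mg sin 33.69° = 7 × 9.8 × 0.5547 = 38.052 N, and the normal force is N = mg cos 33.69° = 7 × 9.8 × 0.8321 = 57.082 N.
Kinetic friction acts up the slope with magnitude f = μN = 0.09 × 57.082 = 5.137 N.
Net force along the incline is 38.052 − 5.137 = 32.915 N, so a = 32.915 / 7 = 4.7021 m/s².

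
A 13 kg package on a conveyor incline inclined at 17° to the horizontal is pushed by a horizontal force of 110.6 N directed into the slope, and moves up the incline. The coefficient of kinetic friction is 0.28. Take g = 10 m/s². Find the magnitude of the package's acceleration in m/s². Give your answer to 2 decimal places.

1.84 m/s²

The horizontal push has components F cos 17° = 110.6 × 0.9563 = 105.767 N up the incline and F sin 17° = 110.6 × 0.2924 = 32.339 N pressing into the surface.
The normal force is therefore N = mg cos 17° + F sin 17° = 124.319 + 32.339 = 156.658 N, and kinetic friction down the slope is μN = 0.28 × 156.658 = 43.864 N.
Along the incline: F cos 17° − mg sin 17° − μN = ma, so 105.767 − 38.012 − 43.864 = 13 a, giving a = 1.8378 m/s².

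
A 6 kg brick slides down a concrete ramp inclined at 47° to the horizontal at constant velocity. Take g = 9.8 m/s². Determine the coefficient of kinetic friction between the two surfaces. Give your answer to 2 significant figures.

1.1

At constant velocity the net force along the incline is zero: mg sin 47° = μ mg cos 47°.
So μ = tan 47° = 0.7314 / 0.6820 = 1.0724.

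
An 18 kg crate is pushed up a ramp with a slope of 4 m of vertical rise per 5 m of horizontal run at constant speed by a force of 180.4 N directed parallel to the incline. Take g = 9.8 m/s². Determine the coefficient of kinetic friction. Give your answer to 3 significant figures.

At constant speed ΣF = 0 along the incline. The applied 180.4 N acts up the slope; the weight component mg sin 38.66° = 110.196 N and kinetic friction μN both act down the slope.
So 180.4 = 110.196 + μ × 137.745, giving μ = (180.4 − 110.196) / 137.745 = 0.5097.

0.510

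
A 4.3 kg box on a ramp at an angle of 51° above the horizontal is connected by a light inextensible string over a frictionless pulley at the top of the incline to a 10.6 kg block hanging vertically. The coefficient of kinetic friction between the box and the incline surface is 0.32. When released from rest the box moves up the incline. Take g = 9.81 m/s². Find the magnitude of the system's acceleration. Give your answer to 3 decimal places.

4.209 m/s²

For the box on the incline: the weight component along the slope is m₁g sin 51° = 4.3 × 9.81 × 0.7771 = 32.780 N and the normal force is N = m₁g cos 51° = 26.547 N.
Kinetic friction opposes the box's motion up the incline: f = μN = 0.32 × 26.547 = 8.495 N acting down the slope.
Newton's second law for the box (up-slope positive): T − 32.780 − 8.495 = 4.3 a. For the hanging block (downward positive): 10.6 × 9.81 − T = 10.6 a.
Adding the two equations eliminates T: 62.711 = 14.9 a, so a = 4.2088 m/s².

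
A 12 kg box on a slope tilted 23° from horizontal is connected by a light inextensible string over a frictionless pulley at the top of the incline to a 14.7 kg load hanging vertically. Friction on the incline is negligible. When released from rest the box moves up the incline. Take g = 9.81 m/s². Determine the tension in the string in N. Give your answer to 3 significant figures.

90.1 N

For the box on the incline: the weight component along the slope is m₁g sin 23° = 12 × 9.81 × 0.3907 = 45.993 N and the normal force is N = m₁g cos 23° = 108.362 N.
Newton's second law for the box (up-slope positive): T − 45.993 = 12 a. For the hanging load (downward positive): 14.7 × 9.81 − T = 14.7 a.
Adding the two equations eliminates T: 98.214 = 26.7 a, so a = 3.6784 m/s².
Then from the hanging load's equation, T = 14.7 × (9.81 − 3.6784) = 90.135 N.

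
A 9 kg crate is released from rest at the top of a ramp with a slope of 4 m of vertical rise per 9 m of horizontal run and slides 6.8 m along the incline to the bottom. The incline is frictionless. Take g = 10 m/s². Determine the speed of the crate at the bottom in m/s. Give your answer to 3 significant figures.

The weight component along the incline is mg sin 23.96° = 36.552 N and the normal force is N = mg cos 23.96° = 82.243 N.
With no friction, a = g sin 23.96° = 4.0614 m/s².
Starting from rest over a distance of 6.8 m, v² = 2aL = 2 × 4.0614 × 6.8 = 55.2350, so v = 7.4320 m/s.

7.43 m/s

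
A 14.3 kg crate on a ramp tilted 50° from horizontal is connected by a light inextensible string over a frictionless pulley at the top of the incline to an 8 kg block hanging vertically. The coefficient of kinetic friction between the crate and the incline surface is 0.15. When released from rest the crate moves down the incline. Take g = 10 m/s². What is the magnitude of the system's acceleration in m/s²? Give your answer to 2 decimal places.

For the crate on the incline: the weight component along the slope is m₁g sin 50° = 14.3 × 10 × 0.7660 = 109.538 N and the normal force is N = m₁g cos 50° = 91.919 N.
Kinetic friction opposes the crate's motion down the incline: f = μN = 0.15 × 91.919 = 13.788 N acting up the slope.
Newton's second law for the crate (down-slope positive): 109.538 − 13.788 − T = 14.3 a. For the hanging block (upward positive): T − 8 × 10 = 8 a.
Adding the two equations eliminates T: 15.750 = 22.3 a, so a = 0.7063 m/s².

0.71 m/s²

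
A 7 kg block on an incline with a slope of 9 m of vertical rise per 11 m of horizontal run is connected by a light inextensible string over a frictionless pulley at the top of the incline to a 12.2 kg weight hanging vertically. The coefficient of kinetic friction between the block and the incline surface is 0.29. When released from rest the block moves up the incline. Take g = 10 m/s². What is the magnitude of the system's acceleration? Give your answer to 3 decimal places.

3.227 m/s²

For the block on the incline: the weight component along the slope is m₁g sin 39.29° = 7 × 10 × 0.6332 = 44.324 N and the normal force is N = m₁g cos 39.29° = 54.177 N.
Kinetic friction opposes the block's motion up the incline: f = μN = 0.29 × 54.177 = 15.711 N acting down the slope.
Newton's second law for the block (up-slope positive): T − 44.324 − 15.711 = 7 a. For the hanging weight (downward positive): 12.2 × 10 − T = 12.2 a.
Adding the two equations eliminates T: 61.965 = 19.2 a, so a = 3.2273 m/s².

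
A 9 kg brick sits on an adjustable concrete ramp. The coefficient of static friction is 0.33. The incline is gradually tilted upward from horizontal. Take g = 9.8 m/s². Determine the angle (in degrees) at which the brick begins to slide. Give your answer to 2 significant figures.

18°

At the threshold of sliding, static friction is at its maximum μ_s N and exactly balances the weight component along the incline: mg sin θ = μ_s mg cos θ.
Hence tan θ = μ_s = 0.33, so θ = arctan(0.33) = 18.2629°.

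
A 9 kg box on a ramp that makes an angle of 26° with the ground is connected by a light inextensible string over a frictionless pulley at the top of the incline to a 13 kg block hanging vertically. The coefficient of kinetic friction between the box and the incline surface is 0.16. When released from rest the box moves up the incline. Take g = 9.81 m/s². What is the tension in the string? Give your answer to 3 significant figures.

82.5 N

For the box on the incline: the weight component along the slope is m₁g sin 26° = 9 × 9.81 × 0.4384 = 38.706 N and the normal force is N = m₁g cos 26° = 79.355 N.
Kinetic friction opposes the box's motion up the incline: f = μN = 0.16 × 79.355 = 12.697 N acting down the slope.
Newton's second law for the box (up-slope positive): T − 38.706 − 12.697 = 9 a. For the hanging block (downward positive): 13 × 9.81 − T = 13 a.
Adding the two equations eliminates T: 76.127 = 22 a, so a = 3.4603 m/s².
Then from the hanging block's equation, T = 13 × (9.81 − 3.4603) = 82.546 N.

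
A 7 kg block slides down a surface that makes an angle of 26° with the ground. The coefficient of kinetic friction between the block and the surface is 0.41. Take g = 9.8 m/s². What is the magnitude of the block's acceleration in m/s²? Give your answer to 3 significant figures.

0.685 m/s²

Resolving the weight along the incline: the component pulling the block down the slope is mg sin 26° = 7 × 9.8 × 0.4384 = 30.074 N, and the normal force is N = mg cos 26° = 7 × 9.8 × 0.8988 = 61.658 N.
Kinetic friction acts up the slope with magnitude f = μN = 0.41 × 61.658 = 25.280 N.
Net force along the incline is 30.074 − 25.280 = 4.794 N, so a = 4.794 / 7 = 0.6849 m/s².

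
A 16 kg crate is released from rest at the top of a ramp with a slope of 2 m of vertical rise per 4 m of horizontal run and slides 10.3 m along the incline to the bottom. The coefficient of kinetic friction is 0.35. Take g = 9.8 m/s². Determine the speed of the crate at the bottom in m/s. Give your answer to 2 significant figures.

5.2 m/s

The weight component along the incline is mg sin 26.57° = 70.123 N and the normal force is N = mg cos 26.57° = 140.246 N.
Friction up the slope is f = μN = 0.35 × 140.246 = 49.086 N, so the net downslope force is 70.123 − 49.086 = 21.037 N and a = 21.037 / 16 = 1.3148 m/s².
Starting from rest over a distance of 10.3 m, v² = 2aL = 2 × 1.3148 × 10.3 = 27.0849, so v = 5.2043 m/s.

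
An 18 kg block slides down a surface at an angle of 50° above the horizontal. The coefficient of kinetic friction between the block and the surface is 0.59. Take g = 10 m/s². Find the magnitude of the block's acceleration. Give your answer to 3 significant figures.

3.87 m/s²

Resolving the weight along the incline: the component pulling the block down the slope is mg sin 50° = 18 × 10 × 0.7660 = 137.880 N, and the normal force is N = mg cos 50° = 18 × 10 × 0.6428 = 115.704 N.
Kinetic friction acts up the slope with magnitude f = μN = 0.59 × 115.704 = 68.265 N.
Net force along the incline is 137.880 − 68.265 = 69.615 N, so a = 69.615 / 18 = 3.8675 m/s².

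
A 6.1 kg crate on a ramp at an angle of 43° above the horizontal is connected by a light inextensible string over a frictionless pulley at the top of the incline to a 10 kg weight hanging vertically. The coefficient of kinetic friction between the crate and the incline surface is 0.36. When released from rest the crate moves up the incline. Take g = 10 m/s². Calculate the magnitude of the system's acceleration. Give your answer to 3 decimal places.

2.630 m/s²

For the crate on the incline: the weight component along the slope is m₁g sin 43° = 6.1 × 10 × 0.6820 = 41.602 N and the normal force is N = m₁g cos 43° = 44.613 N.
Kinetic friction opposes the crate's motion up the incline: f = μN = 0.36 × 44.613 = 16.061 N acting down the slope.
Newton's second law for the crate (up-slope positive): T − 41.602 − 16.061 = 6.1 a. For the hanging weight (downward positive): 10 × 10 − T = 10 a.
Adding the two equations eliminates T: 42.337 = 16.1 a, so a = 2.6296 m/s².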